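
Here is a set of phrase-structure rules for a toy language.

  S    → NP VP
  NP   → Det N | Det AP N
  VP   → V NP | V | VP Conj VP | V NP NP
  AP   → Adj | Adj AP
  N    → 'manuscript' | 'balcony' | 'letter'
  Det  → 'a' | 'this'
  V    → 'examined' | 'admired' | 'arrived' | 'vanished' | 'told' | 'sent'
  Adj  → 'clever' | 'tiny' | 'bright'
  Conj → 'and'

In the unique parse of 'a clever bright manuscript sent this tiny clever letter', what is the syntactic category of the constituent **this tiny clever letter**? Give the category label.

NP

S
  NP
    Det: a
    AP
      Adj: clever
      AP
        Adj: bright
    N: manuscript
  VP
    V: sent
    NP
      Det: this
      AP
        Adj: tiny
        AP
          Adj: clever
      N: letter
The span 'this tiny clever letter' is the NP node built by NP → Det AP N.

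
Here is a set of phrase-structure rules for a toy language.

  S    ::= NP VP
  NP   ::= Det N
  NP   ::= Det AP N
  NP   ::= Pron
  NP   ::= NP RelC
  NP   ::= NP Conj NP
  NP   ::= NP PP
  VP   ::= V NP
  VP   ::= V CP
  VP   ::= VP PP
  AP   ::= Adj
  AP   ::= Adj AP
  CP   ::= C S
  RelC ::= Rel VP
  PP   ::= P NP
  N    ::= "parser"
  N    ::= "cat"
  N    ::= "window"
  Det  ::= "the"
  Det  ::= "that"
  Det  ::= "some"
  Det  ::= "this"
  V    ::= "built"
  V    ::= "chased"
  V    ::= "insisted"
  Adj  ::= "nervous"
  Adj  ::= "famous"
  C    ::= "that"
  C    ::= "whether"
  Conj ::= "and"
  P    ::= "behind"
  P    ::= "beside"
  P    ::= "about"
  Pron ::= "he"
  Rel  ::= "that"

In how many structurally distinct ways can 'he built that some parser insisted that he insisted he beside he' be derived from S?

Two of the 4 distinct bracketings:
[S [NP [Pron he]] [VP [V built] [CP [C that] [S [NP [Det some] [N parser]] [VP [V insisted] [CP [C that] [S [NP [Pron he]] [VP [V insisted] [NP [NP [Pron he]] [PP [P beside] [NP [Pron he]]]]]]]]]]]]
[S [NP [Pron he]] [VP [V built] [CP [C that] [S [NP [Det some] [N parser]] [VP [V insisted] [CP [C that] [S [NP [Pron he]] [VP [VP [V insisted] [NP [Pron he]]] [PP [P beside] [NP [Pron he]]]]]]]]]]]
The difference turns on whether NP → NP PP is used at the relevant span, versus an alternative expansion of NP.

4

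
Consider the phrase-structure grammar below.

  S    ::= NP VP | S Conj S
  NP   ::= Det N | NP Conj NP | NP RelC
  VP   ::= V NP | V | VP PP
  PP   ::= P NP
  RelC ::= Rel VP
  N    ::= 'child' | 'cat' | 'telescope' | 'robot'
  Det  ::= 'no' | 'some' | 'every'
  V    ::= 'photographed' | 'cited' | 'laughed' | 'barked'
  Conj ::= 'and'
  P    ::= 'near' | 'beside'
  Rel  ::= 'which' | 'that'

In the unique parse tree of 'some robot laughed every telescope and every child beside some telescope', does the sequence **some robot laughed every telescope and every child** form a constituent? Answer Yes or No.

No

[S [NP [Det some] [N robot]] [VP [VP [V laughed] [NP [NP [Det every] [N telescope]] [Conj and] [NP [Det every] [N child]]]] [PP [P beside] [NP [Det some] [N telescope]]]]]
The smallest constituent containing 'some robot laughed every telescope and every child' is the S spanning 'some robot laughed every telescope and every child beside some telescope'; no single node in the tree dominates exactly the given words.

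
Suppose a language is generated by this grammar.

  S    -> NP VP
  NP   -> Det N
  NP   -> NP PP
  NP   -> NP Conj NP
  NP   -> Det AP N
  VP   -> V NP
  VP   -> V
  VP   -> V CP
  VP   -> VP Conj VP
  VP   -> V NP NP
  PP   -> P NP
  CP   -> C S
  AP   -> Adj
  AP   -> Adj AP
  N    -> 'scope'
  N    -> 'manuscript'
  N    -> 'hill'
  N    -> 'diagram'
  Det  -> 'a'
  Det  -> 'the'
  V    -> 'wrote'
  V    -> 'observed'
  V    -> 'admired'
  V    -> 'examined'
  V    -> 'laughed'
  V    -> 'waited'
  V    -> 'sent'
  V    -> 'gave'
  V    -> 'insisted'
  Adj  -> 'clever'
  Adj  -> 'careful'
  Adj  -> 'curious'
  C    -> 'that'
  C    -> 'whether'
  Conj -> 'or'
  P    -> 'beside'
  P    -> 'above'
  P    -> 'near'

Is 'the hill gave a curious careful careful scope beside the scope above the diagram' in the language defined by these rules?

Grammatical

[S [NP [Det the] [N hill]] [VP [V gave] [NP [NP [Det a] [AP [Adj curious] [AP [Adj careful] [AP [Adj careful]]]] [N scope]] [PP [P beside] [NP [NP [Det the] [N scope]] [PP [P above] [NP [Det the] [N diagram]]]]]]]]
Each bracket corresponds to one application of a listed rule, so the string is derivable from S.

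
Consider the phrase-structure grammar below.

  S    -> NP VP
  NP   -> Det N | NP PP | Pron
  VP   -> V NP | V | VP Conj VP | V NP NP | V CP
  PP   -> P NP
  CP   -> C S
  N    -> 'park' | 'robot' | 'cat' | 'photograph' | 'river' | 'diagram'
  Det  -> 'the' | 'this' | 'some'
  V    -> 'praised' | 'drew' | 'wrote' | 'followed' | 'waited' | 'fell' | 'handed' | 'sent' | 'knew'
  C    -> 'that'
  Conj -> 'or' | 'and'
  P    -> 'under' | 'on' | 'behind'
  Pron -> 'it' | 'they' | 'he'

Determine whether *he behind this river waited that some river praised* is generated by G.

Grammatical

S
  NP
    NP
      Pron: he
    PP
      P: behind
      NP
        Det: this
        N: river
  VP
    V: waited
    CP
      C: that
      S
        NP
          Det: some
          N: river
        VP
          V: praised
Each bracket corresponds to one application of a listed rule, so the string is derivable from S.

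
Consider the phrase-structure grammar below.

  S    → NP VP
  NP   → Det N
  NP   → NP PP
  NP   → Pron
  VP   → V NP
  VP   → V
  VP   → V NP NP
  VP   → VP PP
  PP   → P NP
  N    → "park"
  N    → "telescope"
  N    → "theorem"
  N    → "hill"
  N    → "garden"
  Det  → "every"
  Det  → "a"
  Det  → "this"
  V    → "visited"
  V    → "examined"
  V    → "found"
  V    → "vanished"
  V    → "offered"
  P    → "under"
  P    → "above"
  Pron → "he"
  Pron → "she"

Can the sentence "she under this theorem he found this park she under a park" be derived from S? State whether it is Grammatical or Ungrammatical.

For S → NP VP, every NP-prefix leaves a non-VP remainder: after 'she' the remainder is not a VP; after 'she under this theorem' the remainder is not a VP.

Ungrammatical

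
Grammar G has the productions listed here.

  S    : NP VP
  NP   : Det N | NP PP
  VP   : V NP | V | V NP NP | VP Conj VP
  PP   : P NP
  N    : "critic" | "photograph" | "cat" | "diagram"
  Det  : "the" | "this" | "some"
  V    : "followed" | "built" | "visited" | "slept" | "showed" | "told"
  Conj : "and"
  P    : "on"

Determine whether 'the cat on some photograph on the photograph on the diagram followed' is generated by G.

S
  NP
    NP
      Det: the
      N: cat
    PP
      P: on
      NP
        NP
          Det: some
          N: photograph
        PP
          P: on
          NP
            NP
              Det: the
              N: photograph
            PP
              P: on
              NP
                Det: the
                N: diagram
  VP
    V: followed
Every word is introduced by a lexical rule and the phrasal rules combine the resulting categories into a single S.

Grammatical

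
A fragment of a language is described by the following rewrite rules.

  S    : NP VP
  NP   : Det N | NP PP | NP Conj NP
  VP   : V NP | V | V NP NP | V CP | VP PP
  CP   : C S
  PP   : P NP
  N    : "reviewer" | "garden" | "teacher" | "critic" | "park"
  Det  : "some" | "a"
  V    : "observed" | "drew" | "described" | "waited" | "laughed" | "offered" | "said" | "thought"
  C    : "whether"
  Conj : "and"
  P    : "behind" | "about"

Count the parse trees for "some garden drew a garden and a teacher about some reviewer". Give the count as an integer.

Two of the 3 distinct bracketings:
[S [NP [Det some] [N garden]] [VP [V drew] [NP [NP [NP [Det a] [N garden]] [Conj and] [NP [Det a] [N teacher]]] [PP [P about] [NP [Det some] [N reviewer]]]]]]
[S [NP [Det some] [N garden]] [VP [V drew] [NP [NP [Det a] [N garden]] [Conj and] [NP [NP [Det a] [N teacher]] [PP [P about] [NP [Det some] [N reviewer]]]]]]]
The trees differ in how a recursive rule is bracketed over the same span.

3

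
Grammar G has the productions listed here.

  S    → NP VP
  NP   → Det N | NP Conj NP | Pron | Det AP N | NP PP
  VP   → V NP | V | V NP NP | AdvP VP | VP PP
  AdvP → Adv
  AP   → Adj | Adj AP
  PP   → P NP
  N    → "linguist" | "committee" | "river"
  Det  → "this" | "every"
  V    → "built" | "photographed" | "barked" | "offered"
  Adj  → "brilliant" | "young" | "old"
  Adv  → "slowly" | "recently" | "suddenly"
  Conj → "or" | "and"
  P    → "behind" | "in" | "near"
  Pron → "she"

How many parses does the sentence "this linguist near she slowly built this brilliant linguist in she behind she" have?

9

Two of the 9 distinct bracketings:
[S [NP [NP [Det this] [N linguist]] [PP [P near] [NP [Pron she]]]] [VP [AdvP [Adv slowly]] [VP [V built] [NP [NP [Det this] [AP [Adj brilliant]] [N linguist]] [PP [P in] [NP [NP [Pron she]] [PP [P behind] [NP [Pron she]]]]]]]]]
[S [NP [NP [Det this] [N linguist]] [PP [P near] [NP [Pron she]]]] [VP [AdvP [Adv slowly]] [VP [V built] [NP [NP [NP [Det this] [AP [Adj brilliant]] [N linguist]] [PP [P in] [NP [Pron she]]]] [PP [P behind] [NP [Pron she]]]]]]]
The trees differ in how a recursive rule is bracketed over the same span.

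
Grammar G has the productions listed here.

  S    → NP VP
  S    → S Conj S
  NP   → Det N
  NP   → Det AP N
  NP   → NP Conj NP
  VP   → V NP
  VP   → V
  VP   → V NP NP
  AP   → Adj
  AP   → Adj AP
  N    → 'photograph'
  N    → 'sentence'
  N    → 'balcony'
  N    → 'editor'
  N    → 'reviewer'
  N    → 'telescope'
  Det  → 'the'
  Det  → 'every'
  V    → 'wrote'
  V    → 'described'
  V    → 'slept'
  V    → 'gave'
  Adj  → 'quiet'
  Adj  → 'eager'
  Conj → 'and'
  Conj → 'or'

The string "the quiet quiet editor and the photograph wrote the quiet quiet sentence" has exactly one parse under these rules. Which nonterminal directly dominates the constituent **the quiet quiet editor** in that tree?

S
  NP
    NP
      Det: the
      AP
        Adj: quiet
        AP
          Adj: quiet
      N: editor
    Conj: and
    NP
      Det: the
      N: photograph
  VP
    V: wrote
    NP
      Det: the
      AP
        Adj: quiet
        AP
          Adj: quiet
      N: sentence
The span 'the quiet quiet editor' is the NP node built by NP → Det AP N.
Its mother is the NP built by NP → NP Conj NP.

NP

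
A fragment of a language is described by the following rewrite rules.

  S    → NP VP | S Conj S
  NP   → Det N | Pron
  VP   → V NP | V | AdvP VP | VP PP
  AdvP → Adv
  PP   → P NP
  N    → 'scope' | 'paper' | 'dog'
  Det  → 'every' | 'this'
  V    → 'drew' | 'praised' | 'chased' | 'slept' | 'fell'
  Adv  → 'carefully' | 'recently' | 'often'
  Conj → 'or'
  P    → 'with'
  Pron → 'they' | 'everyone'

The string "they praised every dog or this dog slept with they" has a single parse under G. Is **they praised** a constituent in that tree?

[S [S [NP [Pron they]] [VP [V praised] [NP [Det every] [N dog]]]] [Conj or] [S [NP [Det this] [N dog]] [VP [VP [V slept]] [PP [P with] [NP [Pron they]]]]]]
The smallest constituent containing 'they praised' is the S spanning 'they praised every dog'; no single node in the tree dominates exactly the given words.

No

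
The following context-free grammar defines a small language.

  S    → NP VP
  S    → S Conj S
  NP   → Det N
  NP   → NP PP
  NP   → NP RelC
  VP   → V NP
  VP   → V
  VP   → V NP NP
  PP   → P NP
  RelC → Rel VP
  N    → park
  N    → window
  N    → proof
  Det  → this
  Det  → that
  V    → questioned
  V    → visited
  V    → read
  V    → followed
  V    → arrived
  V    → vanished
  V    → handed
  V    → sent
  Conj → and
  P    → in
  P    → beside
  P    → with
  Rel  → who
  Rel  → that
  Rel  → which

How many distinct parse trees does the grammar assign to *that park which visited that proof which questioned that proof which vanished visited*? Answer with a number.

7

Two of the 7 distinct bracketings:
[S [NP [NP [Det that] [N park]] [RelC [Rel which] [VP [V visited] [NP [NP [Det that] [N proof]] [RelC [Rel which] [VP [V questioned] [NP [NP [Det that] [N proof]] [RelC [Rel which] [VP [V vanished]]]]]]]]]] [VP [V visited]]]
[S [NP [NP [Det that] [N park]] [RelC [Rel which] [VP [V visited] [NP [NP [NP [Det that] [N proof]] [RelC [Rel which] [VP [V questioned] [NP [Det that] [N proof]]]]] [RelC [Rel which] [VP [V vanished]]]]]]] [VP [V visited]]]
The trees differ in how a recursive rule is bracketed over the same span.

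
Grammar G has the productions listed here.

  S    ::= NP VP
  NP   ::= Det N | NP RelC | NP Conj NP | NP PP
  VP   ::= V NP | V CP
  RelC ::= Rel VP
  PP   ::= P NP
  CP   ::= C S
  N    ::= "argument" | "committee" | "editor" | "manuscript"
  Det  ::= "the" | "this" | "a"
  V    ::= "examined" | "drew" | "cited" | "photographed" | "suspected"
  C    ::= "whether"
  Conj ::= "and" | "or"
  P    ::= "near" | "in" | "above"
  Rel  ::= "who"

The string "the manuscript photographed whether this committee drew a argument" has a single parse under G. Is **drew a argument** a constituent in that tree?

[S [NP [Det the] [N manuscript]] [VP [V photographed] [CP [C whether] [S [NP [Det this] [N committee]] [VP [V drew] [NP [Det a] [N argument]]]]]]]
The words 'drew a argument' are exhaustively dominated by a single VP node (built by VP → V NP), so they form a constituent.

Yes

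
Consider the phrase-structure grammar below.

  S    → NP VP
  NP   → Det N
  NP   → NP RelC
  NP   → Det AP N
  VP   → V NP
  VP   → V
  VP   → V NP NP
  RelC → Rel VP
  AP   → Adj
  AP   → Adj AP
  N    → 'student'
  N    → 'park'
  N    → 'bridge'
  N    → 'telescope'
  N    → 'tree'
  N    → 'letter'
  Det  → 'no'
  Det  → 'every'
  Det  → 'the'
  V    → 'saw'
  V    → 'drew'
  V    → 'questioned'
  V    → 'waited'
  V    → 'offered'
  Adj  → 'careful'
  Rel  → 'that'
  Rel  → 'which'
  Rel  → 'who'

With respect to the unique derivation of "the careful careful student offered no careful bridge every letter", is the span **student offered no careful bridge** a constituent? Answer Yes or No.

[S [NP [Det the] [AP [Adj careful] [AP [Adj careful]]] [N student]] [VP [V offered] [NP [Det no] [AP [Adj careful]] [N bridge]] [NP [Det every] [N letter]]]]
The smallest constituent containing 'student offered no careful bridge' is the S spanning 'the careful careful student offered no careful bridge every letter'; no single node in the tree dominates exactly the given words.

No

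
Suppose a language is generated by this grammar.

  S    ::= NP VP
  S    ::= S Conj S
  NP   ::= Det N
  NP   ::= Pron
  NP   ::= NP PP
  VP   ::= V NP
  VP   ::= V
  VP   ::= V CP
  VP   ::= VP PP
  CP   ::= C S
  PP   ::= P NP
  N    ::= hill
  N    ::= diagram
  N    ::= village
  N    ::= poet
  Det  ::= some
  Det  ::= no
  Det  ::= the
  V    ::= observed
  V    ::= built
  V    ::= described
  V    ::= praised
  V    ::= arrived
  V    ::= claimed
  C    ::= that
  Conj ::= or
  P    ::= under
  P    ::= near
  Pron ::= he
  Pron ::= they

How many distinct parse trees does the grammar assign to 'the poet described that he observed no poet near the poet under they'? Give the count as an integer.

Two of the 9 distinct bracketings:
[S [NP [Det the] [N poet]] [VP [V described] [CP [C that] [S [NP [Pron he]] [VP [V observed] [NP [NP [Det no] [N poet]] [PP [P near] [NP [NP [Det the] [N poet]] [PP [P under] [NP [Pron they]]]]]]]]]]]
[S [NP [Det the] [N poet]] [VP [V described] [CP [C that] [S [NP [Pron he]] [VP [V observed] [NP [NP [NP [Det no] [N poet]] [PP [P near] [NP [Det the] [N poet]]]] [PP [P under] [NP [Pron they]]]]]]]]]
The trees differ in how a recursive rule is bracketed over the same span.

9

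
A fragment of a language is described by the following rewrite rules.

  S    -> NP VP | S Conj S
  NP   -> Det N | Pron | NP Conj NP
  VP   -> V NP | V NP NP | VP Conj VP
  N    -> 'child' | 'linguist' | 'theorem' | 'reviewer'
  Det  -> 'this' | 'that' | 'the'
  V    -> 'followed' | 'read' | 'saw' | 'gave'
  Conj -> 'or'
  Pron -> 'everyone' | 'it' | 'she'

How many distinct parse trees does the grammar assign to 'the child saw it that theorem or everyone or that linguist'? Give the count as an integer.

2

The two bracketings:
[S [NP [Det the] [N child]] [VP [V saw] [NP [Pron it]] [NP [NP [Det that] [N theorem]] [Conj or] [NP [NP [Pron everyone]] [Conj or] [NP [Det that] [N linguist]]]]]]
[S [NP [Det the] [N child]] [VP [V saw] [NP [Pron it]] [NP [NP [NP [Det that] [N theorem]] [Conj or] [NP [Pron everyone]]] [Conj or] [NP [Det that] [N linguist]]]]]
The trees differ in how a recursive rule is bracketed over the same span.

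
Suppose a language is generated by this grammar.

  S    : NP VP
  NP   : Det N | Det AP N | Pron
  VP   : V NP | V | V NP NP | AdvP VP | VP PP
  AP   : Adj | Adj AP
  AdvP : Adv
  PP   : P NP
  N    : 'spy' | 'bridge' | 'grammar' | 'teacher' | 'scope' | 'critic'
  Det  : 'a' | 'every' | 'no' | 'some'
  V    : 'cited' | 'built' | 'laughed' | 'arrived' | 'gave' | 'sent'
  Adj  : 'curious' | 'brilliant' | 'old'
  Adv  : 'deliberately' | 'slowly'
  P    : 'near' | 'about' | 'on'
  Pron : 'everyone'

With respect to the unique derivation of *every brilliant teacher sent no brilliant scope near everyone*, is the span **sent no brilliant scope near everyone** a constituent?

[S [NP [Det every] [AP [Adj brilliant]] [N teacher]] [VP [VP [V sent] [NP [Det no] [AP [Adj brilliant]] [N scope]]] [PP [P near] [NP [Pron everyone]]]]]
The words 'sent no brilliant scope near everyone' are exhaustively dominated by a single VP node (built by VP → VP PP), so they form a constituent.

Yes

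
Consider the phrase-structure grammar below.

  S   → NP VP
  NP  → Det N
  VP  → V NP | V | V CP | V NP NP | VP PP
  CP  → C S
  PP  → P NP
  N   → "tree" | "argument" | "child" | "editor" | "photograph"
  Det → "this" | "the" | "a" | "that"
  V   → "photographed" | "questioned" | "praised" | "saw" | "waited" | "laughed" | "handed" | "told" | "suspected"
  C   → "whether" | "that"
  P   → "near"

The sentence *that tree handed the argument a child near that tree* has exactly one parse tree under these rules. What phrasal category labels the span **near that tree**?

S
  NP
    Det: that
    N: tree
  VP
    VP
      V: handed
      NP
        Det: the
        N: argument
      NP
        Det: a
        N: child
    PP
      P: near
      NP
        Det: that
        N: tree
The span 'near that tree' is the PP node built by PP → P NP.

PP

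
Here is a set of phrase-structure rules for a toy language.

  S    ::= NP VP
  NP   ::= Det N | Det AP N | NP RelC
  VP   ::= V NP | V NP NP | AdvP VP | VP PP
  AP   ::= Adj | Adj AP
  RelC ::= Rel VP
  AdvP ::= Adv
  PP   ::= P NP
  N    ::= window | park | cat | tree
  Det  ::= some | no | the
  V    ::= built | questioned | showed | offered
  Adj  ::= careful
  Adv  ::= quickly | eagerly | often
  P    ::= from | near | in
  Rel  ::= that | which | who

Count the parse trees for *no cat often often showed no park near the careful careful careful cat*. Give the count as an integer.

3

Two of the 3 distinct bracketings:
[S [NP [Det no] [N cat]] [VP [AdvP [Adv often]] [VP [AdvP [Adv often]] [VP [VP [V showed] [NP [Det no] [N park]]] [PP [P near] [NP [Det the] [AP [Adj careful] [AP [Adj careful] [AP [Adj careful]]]] [N cat]]]]]]]
[S [NP [Det no] [N cat]] [VP [AdvP [Adv often]] [VP [VP [AdvP [Adv often]] [VP [V showed] [NP [Det no] [N park]]]] [PP [P near] [NP [Det the] [AP [Adj careful] [AP [Adj careful] [AP [Adj careful]]]] [N cat]]]]]]
The trees differ in how a recursive rule is bracketed over the same span.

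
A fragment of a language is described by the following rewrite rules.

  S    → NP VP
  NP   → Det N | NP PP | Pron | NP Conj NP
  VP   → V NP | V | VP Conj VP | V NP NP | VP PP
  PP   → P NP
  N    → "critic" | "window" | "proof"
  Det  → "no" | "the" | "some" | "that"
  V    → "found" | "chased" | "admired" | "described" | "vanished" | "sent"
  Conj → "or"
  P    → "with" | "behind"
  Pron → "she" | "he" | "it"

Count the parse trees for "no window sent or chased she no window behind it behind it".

9

Two of the 9 distinct bracketings:
[S [NP [Det no] [N window]] [VP [VP [V sent]] [Conj or] [VP [V chased] [NP [Pron she]] [NP [NP [Det no] [N window]] [PP [P behind] [NP [NP [Pron it]] [PP [P behind] [NP [Pron it]]]]]]]]]
[S [NP [Det no] [N window]] [VP [VP [V sent]] [Conj or] [VP [V chased] [NP [Pron she]] [NP [NP [NP [Det no] [N window]] [PP [P behind] [NP [Pron it]]]] [PP [P behind] [NP [Pron it]]]]]]]
The trees differ in how a recursive rule is bracketed over the same span.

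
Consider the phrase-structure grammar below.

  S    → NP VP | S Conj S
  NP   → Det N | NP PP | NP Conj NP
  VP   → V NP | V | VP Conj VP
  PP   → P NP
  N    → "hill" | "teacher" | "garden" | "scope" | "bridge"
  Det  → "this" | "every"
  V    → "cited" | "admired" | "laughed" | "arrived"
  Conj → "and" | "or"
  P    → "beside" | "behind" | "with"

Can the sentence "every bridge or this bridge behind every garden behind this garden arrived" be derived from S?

Grammatical

S
  NP
    NP
      NP
        Det: every
        N: bridge
      Conj: or
      NP
        Det: this
        N: bridge
    PP
      P: behind
      NP
        NP
          Det: every
          N: garden
        PP
          P: behind
          NP
            Det: this
            N: garden
  VP
    V: arrived
The bracketing above is licensed at every node by one of the given productions, with S at the root.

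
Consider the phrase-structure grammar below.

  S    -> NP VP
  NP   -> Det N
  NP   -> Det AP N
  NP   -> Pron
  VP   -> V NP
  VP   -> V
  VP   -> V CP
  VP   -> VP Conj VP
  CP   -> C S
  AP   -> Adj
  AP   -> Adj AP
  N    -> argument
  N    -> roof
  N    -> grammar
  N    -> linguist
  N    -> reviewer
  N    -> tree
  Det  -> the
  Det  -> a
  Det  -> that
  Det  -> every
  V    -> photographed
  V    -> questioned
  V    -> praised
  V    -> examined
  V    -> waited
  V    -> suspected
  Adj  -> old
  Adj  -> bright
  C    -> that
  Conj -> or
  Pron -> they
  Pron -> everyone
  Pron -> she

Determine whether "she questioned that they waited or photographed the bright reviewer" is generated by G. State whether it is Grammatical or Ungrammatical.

Grammatical

[S [NP [Pron she]] [VP [V questioned] [CP [C that] [S [NP [Pron they]] [VP [VP [V waited]] [Conj or] [VP [V photographed] [NP [Det the] [AP [Adj bright]] [N reviewer]]]]]]]]
Every word is introduced by a lexical rule and the phrasal rules combine the resulting categories into a single S.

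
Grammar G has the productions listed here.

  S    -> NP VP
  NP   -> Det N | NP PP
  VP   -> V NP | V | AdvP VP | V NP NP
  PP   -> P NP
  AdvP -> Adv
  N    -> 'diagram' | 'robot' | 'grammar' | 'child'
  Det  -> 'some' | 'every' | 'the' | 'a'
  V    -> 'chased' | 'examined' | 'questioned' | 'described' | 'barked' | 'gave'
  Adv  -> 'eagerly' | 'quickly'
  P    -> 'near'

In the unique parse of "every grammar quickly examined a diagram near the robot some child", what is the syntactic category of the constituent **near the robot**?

[S [NP [Det every] [N grammar]] [VP [AdvP [Adv quickly]] [VP [V examined] [NP [NP [Det a] [N diagram]] [PP [P near] [NP [Det the] [N robot]]]] [NP [Det some] [N child]]]]]
The span 'near the robot' is the PP node built by PP → P NP.

PP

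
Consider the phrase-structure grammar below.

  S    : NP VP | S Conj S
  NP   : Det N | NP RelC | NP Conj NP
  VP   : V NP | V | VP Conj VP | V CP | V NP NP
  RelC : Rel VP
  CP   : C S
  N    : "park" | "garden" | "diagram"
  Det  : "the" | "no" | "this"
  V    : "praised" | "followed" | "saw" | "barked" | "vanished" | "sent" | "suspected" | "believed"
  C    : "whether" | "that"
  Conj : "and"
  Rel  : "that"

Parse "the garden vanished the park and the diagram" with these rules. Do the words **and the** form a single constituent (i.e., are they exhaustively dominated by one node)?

No

[S [NP [Det the] [N garden]] [VP [V vanished] [NP [NP [Det the] [N park]] [Conj and] [NP [Det the] [N diagram]]]]]
The smallest constituent containing 'and the' is the NP spanning 'the park and the diagram'; no single node in the tree dominates exactly the given words.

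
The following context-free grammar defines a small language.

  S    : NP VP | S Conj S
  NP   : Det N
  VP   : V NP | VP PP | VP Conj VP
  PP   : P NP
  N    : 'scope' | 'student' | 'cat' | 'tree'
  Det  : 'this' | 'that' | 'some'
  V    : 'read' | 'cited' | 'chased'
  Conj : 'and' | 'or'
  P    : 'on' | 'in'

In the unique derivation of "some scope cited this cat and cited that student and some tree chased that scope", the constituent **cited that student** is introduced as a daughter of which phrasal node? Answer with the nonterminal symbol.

S
  S
    NP
      Det: some
      N: scope
    VP
      VP
        V: cited
        NP
          Det: this
          N: cat
      Conj: and
      VP
        V: cited
        NP
          Det: that
          N: student
  Conj: and
  S
    NP
      Det: some
      N: tree
    VP
      V: chased
      NP
        Det: that
        N: scope
The span 'cited that student' is the VP node built by VP → V NP.
Its mother is the VP built by VP → VP Conj VP.

VP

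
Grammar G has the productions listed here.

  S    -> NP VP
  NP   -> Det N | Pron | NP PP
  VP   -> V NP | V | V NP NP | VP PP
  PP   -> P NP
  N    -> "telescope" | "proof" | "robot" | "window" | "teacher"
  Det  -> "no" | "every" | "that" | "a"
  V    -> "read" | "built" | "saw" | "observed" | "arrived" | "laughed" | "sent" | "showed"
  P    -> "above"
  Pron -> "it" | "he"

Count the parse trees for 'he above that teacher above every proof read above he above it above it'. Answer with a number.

Two of the 10 distinct bracketings:
[S [NP [NP [Pron he]] [PP [P above] [NP [NP [Det that] [N teacher]] [PP [P above] [NP [Det every] [N proof]]]]]] [VP [VP [V read]] [PP [P above] [NP [NP [Pron he]] [PP [P above] [NP [NP [Pron it]] [PP [P above] [NP [Pron it]]]]]]]]]
[S [NP [NP [Pron he]] [PP [P above] [NP [NP [Det that] [N teacher]] [PP [P above] [NP [Det every] [N proof]]]]]] [VP [VP [V read]] [PP [P above] [NP [NP [NP [Pron he]] [PP [P above] [NP [Pron it]]]] [PP [P above] [NP [Pron it]]]]]]]
The trees differ in how a recursive rule is bracketed over the same span.

10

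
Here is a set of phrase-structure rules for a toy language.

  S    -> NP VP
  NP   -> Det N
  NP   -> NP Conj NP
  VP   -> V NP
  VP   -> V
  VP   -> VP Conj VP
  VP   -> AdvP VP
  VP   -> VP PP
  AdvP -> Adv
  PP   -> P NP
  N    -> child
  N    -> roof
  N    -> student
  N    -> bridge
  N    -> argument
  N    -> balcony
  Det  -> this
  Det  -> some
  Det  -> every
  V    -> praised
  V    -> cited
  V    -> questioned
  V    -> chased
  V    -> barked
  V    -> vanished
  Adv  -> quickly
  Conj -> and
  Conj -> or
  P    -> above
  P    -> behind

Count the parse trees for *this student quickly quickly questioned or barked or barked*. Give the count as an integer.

9

Two of the 9 distinct bracketings:
[S [NP [Det this] [N student]] [VP [VP [AdvP [Adv quickly]] [VP [AdvP [Adv quickly]] [VP [V questioned]]]] [Conj or] [VP [VP [V barked]] [Conj or] [VP [V barked]]]]]
[S [NP [Det this] [N student]] [VP [VP [VP [AdvP [Adv quickly]] [VP [AdvP [Adv quickly]] [VP [V questioned]]]] [Conj or] [VP [V barked]]] [Conj or] [VP [V barked]]]]
The trees differ in how a recursive rule is bracketed over the same span.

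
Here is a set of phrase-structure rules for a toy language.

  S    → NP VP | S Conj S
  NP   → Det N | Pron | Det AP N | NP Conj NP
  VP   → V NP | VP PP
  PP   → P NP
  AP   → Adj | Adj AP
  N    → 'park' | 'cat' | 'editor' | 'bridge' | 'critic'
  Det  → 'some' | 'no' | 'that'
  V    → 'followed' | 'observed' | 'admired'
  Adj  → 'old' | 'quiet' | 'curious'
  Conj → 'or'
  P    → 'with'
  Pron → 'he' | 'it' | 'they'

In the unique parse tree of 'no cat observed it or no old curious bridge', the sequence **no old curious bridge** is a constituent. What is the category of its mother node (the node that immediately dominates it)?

NP

S
  NP
    Det: no
    N: cat
  VP
    V: observed
    NP
      NP
        Pron: it
      Conj: or
      NP
        Det: no
        AP
          Adj: old
          AP
            Adj: curious
        N: bridge
The span 'no old curious bridge' is the NP node built by NP → Det AP N.
Its mother is the NP built by NP → NP Conj NP.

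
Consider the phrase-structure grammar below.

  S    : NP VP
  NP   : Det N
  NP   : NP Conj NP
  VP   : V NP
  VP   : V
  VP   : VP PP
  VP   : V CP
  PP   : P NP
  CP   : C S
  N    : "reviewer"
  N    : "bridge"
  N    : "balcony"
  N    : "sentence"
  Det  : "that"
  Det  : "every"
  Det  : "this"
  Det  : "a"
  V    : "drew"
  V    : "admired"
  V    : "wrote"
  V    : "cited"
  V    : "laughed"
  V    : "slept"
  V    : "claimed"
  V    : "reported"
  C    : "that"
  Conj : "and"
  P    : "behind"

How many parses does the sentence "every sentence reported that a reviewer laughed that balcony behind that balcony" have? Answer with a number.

2

The two bracketings:
[S [NP [Det every] [N sentence]] [VP [VP [V reported] [CP [C that] [S [NP [Det a] [N reviewer]] [VP [V laughed] [NP [Det that] [N balcony]]]]]] [PP [P behind] [NP [Det that] [N balcony]]]]]
[S [NP [Det every] [N sentence]] [VP [V reported] [CP [C that] [S [NP [Det a] [N reviewer]] [VP [VP [V laughed] [NP [Det that] [N balcony]]] [PP [P behind] [NP [Det that] [N balcony]]]]]]]]
The trees differ in how a recursive rule is bracketed over the same span.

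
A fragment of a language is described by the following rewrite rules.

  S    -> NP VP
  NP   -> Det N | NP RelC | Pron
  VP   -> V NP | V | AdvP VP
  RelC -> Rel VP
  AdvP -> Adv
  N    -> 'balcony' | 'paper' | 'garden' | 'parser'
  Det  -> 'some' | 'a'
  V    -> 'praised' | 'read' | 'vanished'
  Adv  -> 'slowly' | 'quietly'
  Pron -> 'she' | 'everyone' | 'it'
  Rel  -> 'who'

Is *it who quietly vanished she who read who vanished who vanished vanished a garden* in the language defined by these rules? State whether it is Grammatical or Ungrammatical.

Grammatical

[S [NP [NP [Pron it]] [RelC [Rel who] [VP [AdvP [Adv quietly]] [VP [V vanished] [NP [NP [NP [NP [Pron she]] [RelC [Rel who] [VP [V read]]]] [RelC [Rel who] [VP [V vanished]]]] [RelC [Rel who] [VP [V vanished]]]]]]]] [VP [V vanished] [NP [Det a] [N garden]]]]
Each bracket corresponds to one application of a listed rule, so the string is derivable from S.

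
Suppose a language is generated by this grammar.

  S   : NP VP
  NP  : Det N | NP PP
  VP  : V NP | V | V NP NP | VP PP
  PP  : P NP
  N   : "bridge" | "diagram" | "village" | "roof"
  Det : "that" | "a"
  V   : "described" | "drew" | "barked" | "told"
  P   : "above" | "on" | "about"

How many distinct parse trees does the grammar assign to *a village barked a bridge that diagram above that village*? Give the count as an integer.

2

The two bracketings:
[S [NP [Det a] [N village]] [VP [V barked] [NP [Det a] [N bridge]] [NP [NP [Det that] [N diagram]] [PP [P above] [NP [Det that] [N village]]]]]]
[S [NP [Det a] [N village]] [VP [VP [V barked] [NP [Det a] [N bridge]] [NP [Det that] [N diagram]]] [PP [P above] [NP [Det that] [N village]]]]]
The difference turns on whether NP → NP PP is used at the relevant span, versus an alternative expansion of NP.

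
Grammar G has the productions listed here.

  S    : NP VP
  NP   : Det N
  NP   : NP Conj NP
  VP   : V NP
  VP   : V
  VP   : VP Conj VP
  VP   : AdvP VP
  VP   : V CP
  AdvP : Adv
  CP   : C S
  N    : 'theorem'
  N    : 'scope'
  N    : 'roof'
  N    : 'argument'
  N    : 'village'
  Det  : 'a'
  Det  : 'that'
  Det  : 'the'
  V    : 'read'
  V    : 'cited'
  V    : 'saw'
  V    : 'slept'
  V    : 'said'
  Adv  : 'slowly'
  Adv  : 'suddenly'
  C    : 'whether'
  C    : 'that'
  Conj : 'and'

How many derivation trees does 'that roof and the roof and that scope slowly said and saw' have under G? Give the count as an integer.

4

Two of the 4 distinct bracketings:
[S [NP [NP [Det that] [N roof]] [Conj and] [NP [NP [Det the] [N roof]] [Conj and] [NP [Det that] [N scope]]]] [VP [VP [AdvP [Adv slowly]] [VP [V said]]] [Conj and] [VP [V saw]]]]
[S [NP [NP [Det that] [N roof]] [Conj and] [NP [NP [Det the] [N roof]] [Conj and] [NP [Det that] [N scope]]]] [VP [AdvP [Adv slowly]] [VP [VP [V said]] [Conj and] [VP [V saw]]]]]
The trees differ in how a recursive rule is bracketed over the same span.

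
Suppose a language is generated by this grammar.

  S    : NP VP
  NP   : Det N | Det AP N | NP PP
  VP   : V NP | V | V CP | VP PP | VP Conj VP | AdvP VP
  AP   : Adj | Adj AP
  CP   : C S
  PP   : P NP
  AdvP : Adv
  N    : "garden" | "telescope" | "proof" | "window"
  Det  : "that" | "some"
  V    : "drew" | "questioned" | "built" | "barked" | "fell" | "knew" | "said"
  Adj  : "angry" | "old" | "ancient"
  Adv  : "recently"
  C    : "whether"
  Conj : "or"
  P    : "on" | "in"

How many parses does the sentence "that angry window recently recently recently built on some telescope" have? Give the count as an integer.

4

Two of the 4 distinct bracketings:
[S [NP [Det that] [AP [Adj angry]] [N window]] [VP [VP [AdvP [Adv recently]] [VP [AdvP [Adv recently]] [VP [AdvP [Adv recently]] [VP [V built]]]]] [PP [P on] [NP [Det some] [N telescope]]]]]
[S [NP [Det that] [AP [Adj angry]] [N window]] [VP [AdvP [Adv recently]] [VP [VP [AdvP [Adv recently]] [VP [AdvP [Adv recently]] [VP [V built]]]] [PP [P on] [NP [Det some] [N telescope]]]]]]
The trees differ in how a recursive rule is bracketed over the same span.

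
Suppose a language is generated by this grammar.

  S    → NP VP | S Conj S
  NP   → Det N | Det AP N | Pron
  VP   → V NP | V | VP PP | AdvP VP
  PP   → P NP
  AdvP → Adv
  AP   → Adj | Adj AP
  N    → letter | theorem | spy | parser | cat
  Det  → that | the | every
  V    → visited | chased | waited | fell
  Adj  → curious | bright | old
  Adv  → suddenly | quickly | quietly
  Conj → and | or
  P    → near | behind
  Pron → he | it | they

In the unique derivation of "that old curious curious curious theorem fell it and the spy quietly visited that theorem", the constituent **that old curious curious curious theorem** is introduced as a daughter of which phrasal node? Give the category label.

S
  S
    NP
      Det: that
      AP
        Adj: old
        AP
          Adj: curious
          AP
            Adj: curious
            AP
              Adj: curious
      N: theorem
    VP
      V: fell
      NP
        Pron: it
  Conj: and
  S
    NP
      Det: the
      N: spy
    VP
      AdvP
        Adv: quietly
      VP
        V: visited
        NP
          Det: that
          N: theorem
The span 'that old curious curious curious theorem' is the NP node built by NP → Det AP N.
Its mother is the S built by S → NP VP.

S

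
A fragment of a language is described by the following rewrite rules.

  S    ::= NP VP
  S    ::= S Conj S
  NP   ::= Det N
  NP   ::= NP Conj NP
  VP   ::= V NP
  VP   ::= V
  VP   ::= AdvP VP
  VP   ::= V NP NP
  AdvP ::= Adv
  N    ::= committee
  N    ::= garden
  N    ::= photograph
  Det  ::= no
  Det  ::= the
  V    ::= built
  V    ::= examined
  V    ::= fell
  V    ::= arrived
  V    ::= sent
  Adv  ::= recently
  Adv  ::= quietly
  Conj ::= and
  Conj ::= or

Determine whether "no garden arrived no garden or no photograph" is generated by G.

Grammatical

[S [NP [Det no] [N garden]] [VP [V arrived] [NP [NP [Det no] [N garden]] [Conj or] [NP [Det no] [N photograph]]]]]
The bracketing above is licensed at every node by one of the given productions, with S at the root.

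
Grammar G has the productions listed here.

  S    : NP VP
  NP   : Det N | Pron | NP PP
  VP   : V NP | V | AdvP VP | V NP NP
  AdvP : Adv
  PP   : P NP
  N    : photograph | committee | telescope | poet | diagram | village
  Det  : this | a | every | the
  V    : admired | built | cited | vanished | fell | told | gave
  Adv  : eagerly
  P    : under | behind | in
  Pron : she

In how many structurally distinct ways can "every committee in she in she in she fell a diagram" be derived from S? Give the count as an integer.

5

Two of the 5 distinct bracketings:
[S [NP [NP [Det every] [N committee]] [PP [P in] [NP [NP [Pron she]] [PP [P in] [NP [NP [Pron she]] [PP [P in] [NP [Pron she]]]]]]]] [VP [V fell] [NP [Det a] [N diagram]]]]
[S [NP [NP [Det every] [N committee]] [PP [P in] [NP [NP [NP [Pron she]] [PP [P in] [NP [Pron she]]]] [PP [P in] [NP [Pron she]]]]]] [VP [V fell] [NP [Det a] [N diagram]]]]
The trees differ in how a recursive rule is bracketed over the same span.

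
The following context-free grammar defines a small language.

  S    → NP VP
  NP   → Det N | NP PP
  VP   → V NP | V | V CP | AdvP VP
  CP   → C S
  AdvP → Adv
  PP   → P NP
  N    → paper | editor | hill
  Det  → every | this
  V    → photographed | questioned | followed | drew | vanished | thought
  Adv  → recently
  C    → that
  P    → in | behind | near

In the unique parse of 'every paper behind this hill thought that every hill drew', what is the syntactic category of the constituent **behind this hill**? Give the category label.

PP

[S [NP [NP [Det every] [N paper]] [PP [P behind] [NP [Det this] [N hill]]]] [VP [V thought] [CP [C that] [S [NP [Det every] [N hill]] [VP [V drew]]]]]]
The span 'behind this hill' is the PP node built by PP → P NP.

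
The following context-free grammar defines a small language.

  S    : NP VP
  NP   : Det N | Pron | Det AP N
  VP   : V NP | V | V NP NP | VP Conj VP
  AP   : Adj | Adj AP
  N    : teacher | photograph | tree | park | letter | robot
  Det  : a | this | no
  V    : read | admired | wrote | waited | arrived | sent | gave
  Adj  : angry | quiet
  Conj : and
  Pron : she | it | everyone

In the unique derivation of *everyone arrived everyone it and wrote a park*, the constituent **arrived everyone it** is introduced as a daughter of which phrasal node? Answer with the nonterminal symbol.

S
  NP
    Pron: everyone
  VP
    VP
      V: arrived
      NP
        Pron: everyone
      NP
        Pron: it
    Conj: and
    VP
      V: wrote
      NP
        Det: a
        N: park
The span 'arrived everyone it' is the VP node built by VP → V NP NP.
Its mother is the VP built by VP → VP Conj VP.

VP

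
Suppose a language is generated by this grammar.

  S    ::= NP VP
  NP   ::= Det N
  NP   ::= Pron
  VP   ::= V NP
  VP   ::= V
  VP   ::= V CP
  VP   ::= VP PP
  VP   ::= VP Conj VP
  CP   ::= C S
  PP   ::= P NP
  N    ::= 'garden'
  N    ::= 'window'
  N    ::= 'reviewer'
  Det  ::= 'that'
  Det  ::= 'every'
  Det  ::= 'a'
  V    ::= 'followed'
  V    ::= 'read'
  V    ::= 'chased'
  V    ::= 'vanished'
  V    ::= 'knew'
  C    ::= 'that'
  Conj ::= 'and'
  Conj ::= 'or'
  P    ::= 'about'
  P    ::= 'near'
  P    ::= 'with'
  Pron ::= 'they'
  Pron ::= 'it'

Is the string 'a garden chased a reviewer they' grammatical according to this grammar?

Ungrammatical

An N word can never sit immediately before a Pron word in any string this grammar generates, so the substring 'reviewer they' rules out a derivation.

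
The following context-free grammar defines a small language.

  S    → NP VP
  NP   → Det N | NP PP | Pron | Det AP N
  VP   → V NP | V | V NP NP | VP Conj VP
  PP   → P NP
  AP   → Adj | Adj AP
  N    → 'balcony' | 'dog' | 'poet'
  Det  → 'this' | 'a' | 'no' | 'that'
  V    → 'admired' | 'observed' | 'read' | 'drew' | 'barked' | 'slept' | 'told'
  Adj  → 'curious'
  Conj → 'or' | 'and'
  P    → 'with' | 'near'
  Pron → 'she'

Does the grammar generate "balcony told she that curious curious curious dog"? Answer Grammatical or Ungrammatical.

Ungrammatical

For S → NP VP, no prefix of the string parses as an NP.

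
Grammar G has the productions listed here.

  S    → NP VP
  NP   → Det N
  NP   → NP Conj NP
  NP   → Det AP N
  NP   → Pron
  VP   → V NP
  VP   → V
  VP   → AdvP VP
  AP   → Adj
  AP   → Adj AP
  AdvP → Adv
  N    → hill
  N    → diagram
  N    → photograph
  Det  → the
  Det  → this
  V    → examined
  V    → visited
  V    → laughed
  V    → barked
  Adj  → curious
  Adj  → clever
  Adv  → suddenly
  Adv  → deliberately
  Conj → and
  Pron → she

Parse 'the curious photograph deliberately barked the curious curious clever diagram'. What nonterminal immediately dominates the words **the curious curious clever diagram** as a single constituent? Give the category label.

NP

S
  NP
    Det: the
    AP
      Adj: curious
    N: photograph
  VP
    AdvP
      Adv: deliberately
    VP
      V: barked
      NP
        Det: the
        AP
          Adj: curious
          AP
            Adj: curious
            AP
              Adj: clever
        N: diagram
The span 'the curious curious clever diagram' is the NP node built by NP → Det AP N.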